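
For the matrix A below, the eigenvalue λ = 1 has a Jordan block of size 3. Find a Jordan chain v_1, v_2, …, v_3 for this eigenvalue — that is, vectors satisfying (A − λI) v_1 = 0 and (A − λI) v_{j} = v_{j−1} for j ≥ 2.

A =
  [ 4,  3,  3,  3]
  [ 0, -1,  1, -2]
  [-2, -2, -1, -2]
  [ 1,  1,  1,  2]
A Jordan chain for λ = 1 of length 3:
v_1 = (6, -4, -4, 2)ᵀ
v_2 = (3, 0, -2, 1)ᵀ
v_3 = (1, 0, 0, 0)ᵀ

Let N = A − (1)·I. We want v_3 with N^3 v_3 = 0 but N^2 v_3 ≠ 0; then v_{j-1} := N · v_j for j = 3, …, 2.

Pick v_3 = (1, 0, 0, 0)ᵀ.
Then v_2 = N · v_3 = (3, 0, -2, 1)ᵀ.
Then v_1 = N · v_2 = (6, -4, -4, 2)ᵀ.

Sanity check: (A − (1)·I) v_1 = (0, 0, 0, 0)ᵀ = 0. ✓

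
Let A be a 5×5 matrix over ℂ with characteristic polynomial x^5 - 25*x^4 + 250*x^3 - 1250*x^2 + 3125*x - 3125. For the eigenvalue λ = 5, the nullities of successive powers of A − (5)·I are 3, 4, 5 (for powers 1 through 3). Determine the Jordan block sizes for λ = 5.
Block sizes for λ = 5: [3, 1, 1]

From the dimensions of kernels of powers, the number of Jordan blocks of size at least j is d_j − d_{j−1} where d_j = dim ker(N^j) (with d_0 = 0). Computing the differences gives [3, 1, 1].
The number of blocks of size exactly k is (#blocks of size ≥ k) − (#blocks of size ≥ k + 1), so the partition is: 2 block(s) of size 1, 1 block(s) of size 3.
In nonincreasing order the block sizes are [3, 1, 1].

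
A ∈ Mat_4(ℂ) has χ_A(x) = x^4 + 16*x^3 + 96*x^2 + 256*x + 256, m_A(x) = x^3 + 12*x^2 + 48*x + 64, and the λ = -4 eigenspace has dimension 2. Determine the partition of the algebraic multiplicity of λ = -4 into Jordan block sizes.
Block sizes for λ = -4: [3, 1]

Step 1 — from the characteristic polynomial, algebraic multiplicity of λ = -4 is 4. From dim ker(A − (-4)·I) = 2, there are exactly 2 Jordan blocks for λ = -4.
Step 2 — from the minimal polynomial, the factor (x + 4)^3 tells us the largest block for λ = -4 has size 3.
Step 3 — with total size 4, 2 blocks, and largest block 3, the block sizes (in nonincreasing order) are [3, 1].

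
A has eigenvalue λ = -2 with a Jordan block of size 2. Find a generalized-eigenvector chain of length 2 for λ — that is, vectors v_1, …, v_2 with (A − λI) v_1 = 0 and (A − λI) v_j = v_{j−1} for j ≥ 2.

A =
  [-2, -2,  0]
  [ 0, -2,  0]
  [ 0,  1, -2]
A Jordan chain for λ = -2 of length 2:
v_1 = (-2, 0, 1)ᵀ
v_2 = (0, 1, 0)ᵀ

Let N = A − (-2)·I. We want v_2 with N^2 v_2 = 0 but N^1 v_2 ≠ 0; then v_{j-1} := N · v_j for j = 2, …, 2.

Pick v_2 = (0, 1, 0)ᵀ.
Then v_1 = N · v_2 = (-2, 0, 1)ᵀ.

Sanity check: (A − (-2)·I) v_1 = (0, 0, 0)ᵀ = 0. ✓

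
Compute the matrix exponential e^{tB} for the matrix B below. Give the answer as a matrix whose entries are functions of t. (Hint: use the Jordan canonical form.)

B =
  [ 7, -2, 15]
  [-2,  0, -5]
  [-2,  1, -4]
e^{tB} =
  [5*t^2*exp(t) + 6*t*exp(t) + exp(t), 5*t^2*exp(t)/2 - 2*t*exp(t), 25*t^2*exp(t)/2 + 15*t*exp(t)]
  [-2*t*exp(t), -t*exp(t) + exp(t), -5*t*exp(t)]
  [-2*t^2*exp(t) - 2*t*exp(t), -t^2*exp(t) + t*exp(t), -5*t^2*exp(t) - 5*t*exp(t) + exp(t)]

Strategy: write B = P · J · P⁻¹ where J is a Jordan canonical form, so e^{tB} = P · e^{tJ} · P⁻¹, and e^{tJ} can be computed block-by-block.

B has Jordan form
J =
  [1, 1, 0]
  [0, 1, 1]
  [0, 0, 1]
(up to reordering of blocks).

Per-block formulas:
  For a 3×3 Jordan block J_3(1): exp(t · J_3(1)) = e^(1t)·(I + t·N + (t^2/2)·N^2), where N is the 3×3 nilpotent shift.

After assembling e^{tJ} and conjugating by P, we get:

e^{tB} =
  [5*t^2*exp(t) + 6*t*exp(t) + exp(t), 5*t^2*exp(t)/2 - 2*t*exp(t), 25*t^2*exp(t)/2 + 15*t*exp(t)]
  [-2*t*exp(t), -t*exp(t) + exp(t), -5*t*exp(t)]
  [-2*t^2*exp(t) - 2*t*exp(t), -t^2*exp(t) + t*exp(t), -5*t^2*exp(t) - 5*t*exp(t) + exp(t)]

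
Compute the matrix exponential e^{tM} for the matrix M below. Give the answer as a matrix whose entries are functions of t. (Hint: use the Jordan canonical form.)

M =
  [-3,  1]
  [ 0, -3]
e^{tM} =
  [exp(-3*t), t*exp(-3*t)]
  [0, exp(-3*t)]

Strategy: write M = P · J · P⁻¹ where J is a Jordan canonical form, so e^{tM} = P · e^{tJ} · P⁻¹, and e^{tJ} can be computed block-by-block.

M has Jordan form
J =
  [-3,  1]
  [ 0, -3]
(up to reordering of blocks).

Per-block formulas:
  For a 2×2 Jordan block J_2(-3): exp(t · J_2(-3)) = e^(-3t)·(I + t·N), where N is the 2×2 nilpotent shift.

After assembling e^{tJ} and conjugating by P, we get:

e^{tM} =
  [exp(-3*t), t*exp(-3*t)]
  [0, exp(-3*t)]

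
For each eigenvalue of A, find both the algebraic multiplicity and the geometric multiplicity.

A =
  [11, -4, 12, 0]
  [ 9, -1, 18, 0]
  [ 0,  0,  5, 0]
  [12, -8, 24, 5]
λ = 5: alg = 4, geom = 3

Step 1 — factor the characteristic polynomial to read off the algebraic multiplicities:
  χ_A(x) = (x - 5)^4

Step 2 — compute geometric multiplicities via the rank-nullity identity g(λ) = n − rank(A − λI):
  rank(A − (5)·I) = 1, so dim ker(A − (5)·I) = n − 1 = 3

Summary:
  λ = 5: algebraic multiplicity = 4, geometric multiplicity = 3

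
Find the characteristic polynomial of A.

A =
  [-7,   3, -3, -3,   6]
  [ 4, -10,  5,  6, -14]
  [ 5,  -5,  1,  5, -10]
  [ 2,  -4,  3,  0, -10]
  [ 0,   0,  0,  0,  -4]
x^5 + 20*x^4 + 160*x^3 + 640*x^2 + 1280*x + 1024

Expanding det(x·I − A) (e.g. by cofactor expansion or by noting that A is similar to its Jordan form J, which has the same characteristic polynomial as A) gives
  χ_A(x) = x^5 + 20*x^4 + 160*x^3 + 640*x^2 + 1280*x + 1024
which factors as (x + 4)^5. The eigenvalues (with algebraic multiplicities) are λ = -4 with multiplicity 5.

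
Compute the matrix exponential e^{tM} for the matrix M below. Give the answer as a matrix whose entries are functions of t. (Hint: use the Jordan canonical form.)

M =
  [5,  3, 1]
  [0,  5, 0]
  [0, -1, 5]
e^{tM} =
  [exp(5*t), -t^2*exp(5*t)/2 + 3*t*exp(5*t), t*exp(5*t)]
  [0, exp(5*t), 0]
  [0, -t*exp(5*t), exp(5*t)]

Strategy: write M = P · J · P⁻¹ where J is a Jordan canonical form, so e^{tM} = P · e^{tJ} · P⁻¹, and e^{tJ} can be computed block-by-block.

M has Jordan form
J =
  [5, 1, 0]
  [0, 5, 1]
  [0, 0, 5]
(up to reordering of blocks).

Per-block formulas:
  For a 3×3 Jordan block J_3(5): exp(t · J_3(5)) = e^(5t)·(I + t·N + (t^2/2)·N^2), where N is the 3×3 nilpotent shift.

After assembling e^{tJ} and conjugating by P, we get:

e^{tM} =
  [exp(5*t), -t^2*exp(5*t)/2 + 3*t*exp(5*t), t*exp(5*t)]
  [0, exp(5*t), 0]
  [0, -t*exp(5*t), exp(5*t)]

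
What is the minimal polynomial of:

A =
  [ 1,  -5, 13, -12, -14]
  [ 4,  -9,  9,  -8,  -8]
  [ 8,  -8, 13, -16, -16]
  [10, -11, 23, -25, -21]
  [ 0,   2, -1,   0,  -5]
x^3 + 15*x^2 + 75*x + 125

The characteristic polynomial is χ_A(x) = (x + 5)^5, so the eigenvalues are known. The minimal polynomial is
  m_A(x) = Π_λ (x − λ)^{k_λ}
where k_λ is the size of the *largest* Jordan block for λ (equivalently, the smallest k with (A − λI)^k v = 0 for every generalised eigenvector v of λ).

  λ = -5: largest Jordan block has size 3, contributing (x + 5)^3

So m_A(x) = (x + 5)^3 = x^3 + 15*x^2 + 75*x + 125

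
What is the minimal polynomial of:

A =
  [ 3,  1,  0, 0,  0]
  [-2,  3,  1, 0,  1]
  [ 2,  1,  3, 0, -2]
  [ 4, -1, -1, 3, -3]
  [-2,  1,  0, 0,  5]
x^4 - 14*x^3 + 72*x^2 - 162*x + 135

The characteristic polynomial is χ_A(x) = (x - 5)*(x - 3)^4, so the eigenvalues are known. The minimal polynomial is
  m_A(x) = Π_λ (x − λ)^{k_λ}
where k_λ is the size of the *largest* Jordan block for λ (equivalently, the smallest k with (A − λI)^k v = 0 for every generalised eigenvector v of λ).

  λ = 3: largest Jordan block has size 3, contributing (x − 3)^3
  λ = 5: largest Jordan block has size 1, contributing (x − 5)

So m_A(x) = (x - 5)*(x - 3)^3 = x^4 - 14*x^3 + 72*x^2 - 162*x + 135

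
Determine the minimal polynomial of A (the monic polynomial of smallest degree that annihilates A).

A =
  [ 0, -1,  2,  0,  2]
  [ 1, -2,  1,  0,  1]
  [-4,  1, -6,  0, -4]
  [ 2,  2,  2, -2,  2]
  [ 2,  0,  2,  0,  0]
x^3 + 6*x^2 + 12*x + 8

The characteristic polynomial is χ_A(x) = (x + 2)^5, so the eigenvalues are known. The minimal polynomial is
  m_A(x) = Π_λ (x − λ)^{k_λ}
where k_λ is the size of the *largest* Jordan block for λ (equivalently, the smallest k with (A − λI)^k v = 0 for every generalised eigenvector v of λ).

  λ = -2: largest Jordan block has size 3, contributing (x + 2)^3

So m_A(x) = (x + 2)^3 = x^3 + 6*x^2 + 12*x + 8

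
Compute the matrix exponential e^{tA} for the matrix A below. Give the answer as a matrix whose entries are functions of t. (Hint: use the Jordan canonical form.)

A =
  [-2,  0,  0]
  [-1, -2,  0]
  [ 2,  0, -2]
e^{tA} =
  [exp(-2*t), 0, 0]
  [-t*exp(-2*t), exp(-2*t), 0]
  [2*t*exp(-2*t), 0, exp(-2*t)]

Strategy: write A = P · J · P⁻¹ where J is a Jordan canonical form, so e^{tA} = P · e^{tJ} · P⁻¹, and e^{tJ} can be computed block-by-block.

A has Jordan form
J =
  [-2,  1,  0]
  [ 0, -2,  0]
  [ 0,  0, -2]
(up to reordering of blocks).

Per-block formulas:
  For a 2×2 Jordan block J_2(-2): exp(t · J_2(-2)) = e^(-2t)·(I + t·N), where N is the 2×2 nilpotent shift.
  For a 1×1 block at λ = -2: exp(t · [-2]) = [e^(-2t)].

After assembling e^{tJ} and conjugating by P, we get:

e^{tA} =
  [exp(-2*t), 0, 0]
  [-t*exp(-2*t), exp(-2*t), 0]
  [2*t*exp(-2*t), 0, exp(-2*t)]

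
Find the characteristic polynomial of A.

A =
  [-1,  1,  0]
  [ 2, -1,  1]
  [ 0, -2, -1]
x^3 + 3*x^2 + 3*x + 1

Expanding det(x·I − A) (e.g. by cofactor expansion or by noting that A is similar to its Jordan form J, which has the same characteristic polynomial as A) gives
  χ_A(x) = x^3 + 3*x^2 + 3*x + 1
which factors as (x + 1)^3. The eigenvalues (with algebraic multiplicities) are λ = -1 with multiplicity 3.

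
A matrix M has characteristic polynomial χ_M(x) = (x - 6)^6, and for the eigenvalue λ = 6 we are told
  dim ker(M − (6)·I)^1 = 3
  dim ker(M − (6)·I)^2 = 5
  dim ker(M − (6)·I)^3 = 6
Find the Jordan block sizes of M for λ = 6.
Block sizes for λ = 6: [3, 2, 1]

From the dimensions of kernels of powers, the number of Jordan blocks of size at least j is d_j − d_{j−1} where d_j = dim ker(N^j) (with d_0 = 0). Computing the differences gives [3, 2, 1].
The number of blocks of size exactly k is (#blocks of size ≥ k) − (#blocks of size ≥ k + 1), so the partition is: 1 block(s) of size 1, 1 block(s) of size 2, 1 block(s) of size 3.
In nonincreasing order the block sizes are [3, 2, 1].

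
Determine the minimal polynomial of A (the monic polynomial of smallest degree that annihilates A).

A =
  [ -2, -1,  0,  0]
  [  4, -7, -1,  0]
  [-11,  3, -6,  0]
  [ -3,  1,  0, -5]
x^3 + 15*x^2 + 75*x + 125

The characteristic polynomial is χ_A(x) = (x + 5)^4, so the eigenvalues are known. The minimal polynomial is
  m_A(x) = Π_λ (x − λ)^{k_λ}
where k_λ is the size of the *largest* Jordan block for λ (equivalently, the smallest k with (A − λI)^k v = 0 for every generalised eigenvector v of λ).

  λ = -5: largest Jordan block has size 3, contributing (x + 5)^3

So m_A(x) = (x + 5)^3 = x^3 + 15*x^2 + 75*x + 125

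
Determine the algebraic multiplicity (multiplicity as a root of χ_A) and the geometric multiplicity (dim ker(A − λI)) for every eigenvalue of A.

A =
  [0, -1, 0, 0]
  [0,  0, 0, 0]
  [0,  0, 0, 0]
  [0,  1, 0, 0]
λ = 0: alg = 4, geom = 3

Step 1 — factor the characteristic polynomial to read off the algebraic multiplicities:
  χ_A(x) = x^4

Step 2 — compute geometric multiplicities via the rank-nullity identity g(λ) = n − rank(A − λI):
  rank(A − (0)·I) = 1, so dim ker(A − (0)·I) = n − 1 = 3

Summary:
  λ = 0: algebraic multiplicity = 4, geometric multiplicity = 3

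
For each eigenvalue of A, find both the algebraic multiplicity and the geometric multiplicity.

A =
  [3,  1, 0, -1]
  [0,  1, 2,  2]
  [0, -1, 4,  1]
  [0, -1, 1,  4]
λ = 3: alg = 4, geom = 2

Step 1 — factor the characteristic polynomial to read off the algebraic multiplicities:
  χ_A(x) = (x - 3)^4

Step 2 — compute geometric multiplicities via the rank-nullity identity g(λ) = n − rank(A − λI):
  rank(A − (3)·I) = 2, so dim ker(A − (3)·I) = n − 2 = 2

Summary:
  λ = 3: algebraic multiplicity = 4, geometric multiplicity = 2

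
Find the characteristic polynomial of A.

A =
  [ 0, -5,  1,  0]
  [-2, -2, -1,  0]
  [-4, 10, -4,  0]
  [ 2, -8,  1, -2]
x^4 + 8*x^3 + 24*x^2 + 32*x + 16

Expanding det(x·I − A) (e.g. by cofactor expansion or by noting that A is similar to its Jordan form J, which has the same characteristic polynomial as A) gives
  χ_A(x) = x^4 + 8*x^3 + 24*x^2 + 32*x + 16
which factors as (x + 2)^4. The eigenvalues (with algebraic multiplicities) are λ = -2 with multiplicity 4.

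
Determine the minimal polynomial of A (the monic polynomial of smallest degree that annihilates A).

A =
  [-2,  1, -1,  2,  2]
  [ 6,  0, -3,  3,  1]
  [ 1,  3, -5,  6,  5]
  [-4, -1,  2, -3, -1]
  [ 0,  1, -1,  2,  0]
x^3 + 6*x^2 + 12*x + 8

The characteristic polynomial is χ_A(x) = (x + 2)^5, so the eigenvalues are known. The minimal polynomial is
  m_A(x) = Π_λ (x − λ)^{k_λ}
where k_λ is the size of the *largest* Jordan block for λ (equivalently, the smallest k with (A − λI)^k v = 0 for every generalised eigenvector v of λ).

  λ = -2: largest Jordan block has size 3, contributing (x + 2)^3

So m_A(x) = (x + 2)^3 = x^3 + 6*x^2 + 12*x + 8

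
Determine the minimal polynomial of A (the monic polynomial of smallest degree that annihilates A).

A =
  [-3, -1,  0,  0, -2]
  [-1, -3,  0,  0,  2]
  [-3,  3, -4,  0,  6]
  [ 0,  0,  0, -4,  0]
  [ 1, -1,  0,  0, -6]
x^2 + 8*x + 16

The characteristic polynomial is χ_A(x) = (x + 4)^5, so the eigenvalues are known. The minimal polynomial is
  m_A(x) = Π_λ (x − λ)^{k_λ}
where k_λ is the size of the *largest* Jordan block for λ (equivalently, the smallest k with (A − λI)^k v = 0 for every generalised eigenvector v of λ).

  λ = -4: largest Jordan block has size 2, contributing (x + 4)^2

So m_A(x) = (x + 4)^2 = x^2 + 8*x + 16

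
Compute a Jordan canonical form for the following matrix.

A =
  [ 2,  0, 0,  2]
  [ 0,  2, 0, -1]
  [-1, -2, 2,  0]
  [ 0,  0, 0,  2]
J_2(2) ⊕ J_2(2)

The characteristic polynomial is
  det(x·I − A) = x^4 - 8*x^3 + 24*x^2 - 32*x + 16 = (x - 2)^4

Eigenvalues and multiplicities (the geometric multiplicity of λ is n − rank(A − λI), which equals the number of Jordan blocks for λ):
  λ = 2: algebraic multiplicity = 4, geometric multiplicity = 2

Determining the block sizes for each eigenvalue:
  λ = 2: with am = 4 and gm = 2, the partition is not yet determined (e.g. several partitions of 4 into 2 parts exist). Let N = A − (2)·I. Computing rank(N^1) = 2, rank(N^2) = 0; the number of blocks of size ≥ j is rank(N^{j−1}) − rank(N^j), giving [2, 2]. So we have 2 block(s) of size 2 → block sizes [2, 2]

Assembling the blocks gives a Jordan form
J =
  [2, 1, 0, 0]
  [0, 2, 0, 0]
  [0, 0, 2, 1]
  [0, 0, 0, 2]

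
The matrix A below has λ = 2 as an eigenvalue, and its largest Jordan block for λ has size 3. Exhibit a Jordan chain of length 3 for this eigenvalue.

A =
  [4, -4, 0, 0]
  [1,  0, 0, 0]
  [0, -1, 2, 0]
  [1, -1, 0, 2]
A Jordan chain for λ = 2 of length 3:
v_1 = (0, 0, -1, 1)ᵀ
v_2 = (2, 1, 0, 1)ᵀ
v_3 = (1, 0, 0, 0)ᵀ

Let N = A − (2)·I. We want v_3 with N^3 v_3 = 0 but N^2 v_3 ≠ 0; then v_{j-1} := N · v_j for j = 3, …, 2.

Pick v_3 = (1, 0, 0, 0)ᵀ.
Then v_2 = N · v_3 = (2, 1, 0, 1)ᵀ.
Then v_1 = N · v_2 = (0, 0, -1, 1)ᵀ.

Sanity check: (A − (2)·I) v_1 = (0, 0, 0, 0)ᵀ = 0. ✓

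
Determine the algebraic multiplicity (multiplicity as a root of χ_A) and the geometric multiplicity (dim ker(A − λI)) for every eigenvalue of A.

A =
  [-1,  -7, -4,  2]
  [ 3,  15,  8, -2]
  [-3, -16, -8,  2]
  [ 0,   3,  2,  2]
λ = 2: alg = 4, geom = 2

Step 1 — factor the characteristic polynomial to read off the algebraic multiplicities:
  χ_A(x) = (x - 2)^4

Step 2 — compute geometric multiplicities via the rank-nullity identity g(λ) = n − rank(A − λI):
  rank(A − (2)·I) = 2, so dim ker(A − (2)·I) = n − 2 = 2

Summary:
  λ = 2: algebraic multiplicity = 4, geometric multiplicity = 2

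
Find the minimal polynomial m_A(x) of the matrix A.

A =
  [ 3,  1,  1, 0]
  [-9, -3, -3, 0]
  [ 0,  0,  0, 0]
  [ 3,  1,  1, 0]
x^2

The characteristic polynomial is χ_A(x) = x^4, so the eigenvalues are known. The minimal polynomial is
  m_A(x) = Π_λ (x − λ)^{k_λ}
where k_λ is the size of the *largest* Jordan block for λ (equivalently, the smallest k with (A − λI)^k v = 0 for every generalised eigenvector v of λ).

  λ = 0: largest Jordan block has size 2, contributing (x − 0)^2

So m_A(x) = x^2 = x^2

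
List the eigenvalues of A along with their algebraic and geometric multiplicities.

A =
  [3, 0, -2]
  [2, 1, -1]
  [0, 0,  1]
λ = 1: alg = 2, geom = 1; λ = 3: alg = 1, geom = 1

Step 1 — factor the characteristic polynomial to read off the algebraic multiplicities:
  χ_A(x) = (x - 3)*(x - 1)^2

Step 2 — compute geometric multiplicities via the rank-nullity identity g(λ) = n − rank(A − λI):
  rank(A − (1)·I) = 2, so dim ker(A − (1)·I) = n − 2 = 1
  rank(A − (3)·I) = 2, so dim ker(A − (3)·I) = n − 2 = 1

Summary:
  λ = 1: algebraic multiplicity = 2, geometric multiplicity = 1
  λ = 3: algebraic multiplicity = 1, geometric multiplicity = 1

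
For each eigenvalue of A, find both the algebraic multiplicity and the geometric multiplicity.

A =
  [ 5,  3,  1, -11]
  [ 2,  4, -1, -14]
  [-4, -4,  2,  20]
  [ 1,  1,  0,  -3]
λ = 2: alg = 4, geom = 2

Step 1 — factor the characteristic polynomial to read off the algebraic multiplicities:
  χ_A(x) = (x - 2)^4

Step 2 — compute geometric multiplicities via the rank-nullity identity g(λ) = n − rank(A − λI):
  rank(A − (2)·I) = 2, so dim ker(A − (2)·I) = n − 2 = 2

Summary:
  λ = 2: algebraic multiplicity = 4, geometric multiplicity = 2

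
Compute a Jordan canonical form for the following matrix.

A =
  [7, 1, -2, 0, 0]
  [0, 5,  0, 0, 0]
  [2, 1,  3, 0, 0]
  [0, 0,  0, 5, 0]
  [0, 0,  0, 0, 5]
J_2(5) ⊕ J_1(5) ⊕ J_1(5) ⊕ J_1(5)

The characteristic polynomial is
  det(x·I − A) = x^5 - 25*x^4 + 250*x^3 - 1250*x^2 + 3125*x - 3125 = (x - 5)^5

Eigenvalues and multiplicities (the geometric multiplicity of λ is n − rank(A − λI), which equals the number of Jordan blocks for λ):
  λ = 5: algebraic multiplicity = 5, geometric multiplicity = 4

Determining the block sizes for each eigenvalue:
  λ = 5: 4 blocks summing to 5 forces exactly one block of size 2 and the rest size 1 → block sizes [2, 1, 1, 1]

Assembling the blocks gives a Jordan form
J =
  [5, 1, 0, 0, 0]
  [0, 5, 0, 0, 0]
  [0, 0, 5, 0, 0]
  [0, 0, 0, 5, 0]
  [0, 0, 0, 0, 5]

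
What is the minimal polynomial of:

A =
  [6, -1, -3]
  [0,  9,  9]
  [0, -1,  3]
x^2 - 12*x + 36

The characteristic polynomial is χ_A(x) = (x - 6)^3, so the eigenvalues are known. The minimal polynomial is
  m_A(x) = Π_λ (x − λ)^{k_λ}
where k_λ is the size of the *largest* Jordan block for λ (equivalently, the smallest k with (A − λI)^k v = 0 for every generalised eigenvector v of λ).

  λ = 6: largest Jordan block has size 2, contributing (x − 6)^2

So m_A(x) = (x - 6)^2 = x^2 - 12*x + 36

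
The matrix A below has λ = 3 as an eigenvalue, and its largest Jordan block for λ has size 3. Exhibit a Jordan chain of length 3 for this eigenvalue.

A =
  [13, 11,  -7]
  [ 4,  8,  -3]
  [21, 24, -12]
A Jordan chain for λ = 3 of length 3:
v_1 = (-3, -3, -9)ᵀ
v_2 = (10, 4, 21)ᵀ
v_3 = (1, 0, 0)ᵀ

Let N = A − (3)·I. We want v_3 with N^3 v_3 = 0 but N^2 v_3 ≠ 0; then v_{j-1} := N · v_j for j = 3, …, 2.

Pick v_3 = (1, 0, 0)ᵀ.
Then v_2 = N · v_3 = (10, 4, 21)ᵀ.
Then v_1 = N · v_2 = (-3, -3, -9)ᵀ.

Sanity check: (A − (3)·I) v_1 = (0, 0, 0)ᵀ = 0. ✓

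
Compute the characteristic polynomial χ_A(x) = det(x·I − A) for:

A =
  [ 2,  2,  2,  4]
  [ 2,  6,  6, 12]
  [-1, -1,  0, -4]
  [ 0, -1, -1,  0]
x^4 - 8*x^3 + 24*x^2 - 32*x + 16

Expanding det(x·I − A) (e.g. by cofactor expansion or by noting that A is similar to its Jordan form J, which has the same characteristic polynomial as A) gives
  χ_A(x) = x^4 - 8*x^3 + 24*x^2 - 32*x + 16
which factors as (x - 2)^4. The eigenvalues (with algebraic multiplicities) are λ = 2 with multiplicity 4.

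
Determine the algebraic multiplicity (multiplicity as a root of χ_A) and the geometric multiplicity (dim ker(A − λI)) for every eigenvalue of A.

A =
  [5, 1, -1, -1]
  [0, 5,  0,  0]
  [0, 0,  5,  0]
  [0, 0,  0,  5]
λ = 5: alg = 4, geom = 3

Step 1 — factor the characteristic polynomial to read off the algebraic multiplicities:
  χ_A(x) = (x - 5)^4

Step 2 — compute geometric multiplicities via the rank-nullity identity g(λ) = n − rank(A − λI):
  rank(A − (5)·I) = 1, so dim ker(A − (5)·I) = n − 1 = 3

Summary:
  λ = 5: algebraic multiplicity = 4, geometric multiplicity = 3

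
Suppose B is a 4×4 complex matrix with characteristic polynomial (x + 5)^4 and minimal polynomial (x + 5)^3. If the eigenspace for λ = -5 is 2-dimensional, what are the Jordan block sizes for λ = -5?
Block sizes for λ = -5: [3, 1]

Step 1 — from the characteristic polynomial, algebraic multiplicity of λ = -5 is 4. From dim ker(B − (-5)·I) = 2, there are exactly 2 Jordan blocks for λ = -5.
Step 2 — from the minimal polynomial, the factor (x + 5)^3 tells us the largest block for λ = -5 has size 3.
Step 3 — with total size 4, 2 blocks, and largest block 3, the block sizes (in nonincreasing order) are [3, 1].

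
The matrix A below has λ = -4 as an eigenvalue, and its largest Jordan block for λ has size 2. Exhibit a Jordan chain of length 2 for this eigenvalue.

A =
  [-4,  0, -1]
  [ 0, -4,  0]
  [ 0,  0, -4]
A Jordan chain for λ = -4 of length 2:
v_1 = (-1, 0, 0)ᵀ
v_2 = (0, 0, 1)ᵀ

Let N = A − (-4)·I. We want v_2 with N^2 v_2 = 0 but N^1 v_2 ≠ 0; then v_{j-1} := N · v_j for j = 2, …, 2.

Pick v_2 = (0, 0, 1)ᵀ.
Then v_1 = N · v_2 = (-1, 0, 0)ᵀ.

Sanity check: (A − (-4)·I) v_1 = (0, 0, 0)ᵀ = 0. ✓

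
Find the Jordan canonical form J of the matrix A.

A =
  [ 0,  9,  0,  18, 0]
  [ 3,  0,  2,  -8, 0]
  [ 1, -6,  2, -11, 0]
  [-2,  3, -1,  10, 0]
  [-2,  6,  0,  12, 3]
J_2(3) ⊕ J_2(3) ⊕ J_1(3)

The characteristic polynomial is
  det(x·I − A) = x^5 - 15*x^4 + 90*x^3 - 270*x^2 + 405*x - 243 = (x - 3)^5

Eigenvalues and multiplicities (the geometric multiplicity of λ is n − rank(A − λI), which equals the number of Jordan blocks for λ):
  λ = 3: algebraic multiplicity = 5, geometric multiplicity = 3

Determining the block sizes for each eigenvalue:
  λ = 3: with am = 5 and gm = 3, the partition is not yet determined (e.g. several partitions of 5 into 3 parts exist). Let N = A − (3)·I. Computing rank(N^1) = 2, rank(N^2) = 0; the number of blocks of size ≥ j is rank(N^{j−1}) − rank(N^j), giving [3, 2]. So we have 2 block(s) of size 2, 1 block(s) of size 1 → block sizes [2, 2, 1]

Assembling the blocks gives a Jordan form
J =
  [3, 1, 0, 0, 0]
  [0, 3, 0, 0, 0]
  [0, 0, 3, 1, 0]
  [0, 0, 0, 3, 0]
  [0, 0, 0, 0, 3]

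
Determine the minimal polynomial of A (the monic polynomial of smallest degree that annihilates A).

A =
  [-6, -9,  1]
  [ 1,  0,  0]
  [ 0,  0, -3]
x^3 + 9*x^2 + 27*x + 27

The characteristic polynomial is χ_A(x) = (x + 3)^3, so the eigenvalues are known. The minimal polynomial is
  m_A(x) = Π_λ (x − λ)^{k_λ}
where k_λ is the size of the *largest* Jordan block for λ (equivalently, the smallest k with (A − λI)^k v = 0 for every generalised eigenvector v of λ).

  λ = -3: largest Jordan block has size 3, contributing (x + 3)^3

So m_A(x) = (x + 3)^3 = x^3 + 9*x^2 + 27*x + 27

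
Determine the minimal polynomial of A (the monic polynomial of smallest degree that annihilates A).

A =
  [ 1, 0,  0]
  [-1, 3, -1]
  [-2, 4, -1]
x^2 - 2*x + 1

The characteristic polynomial is χ_A(x) = (x - 1)^3, so the eigenvalues are known. The minimal polynomial is
  m_A(x) = Π_λ (x − λ)^{k_λ}
where k_λ is the size of the *largest* Jordan block for λ (equivalently, the smallest k with (A − λI)^k v = 0 for every generalised eigenvector v of λ).

  λ = 1: largest Jordan block has size 2, contributing (x − 1)^2

So m_A(x) = (x - 1)^2 = x^2 - 2*x + 1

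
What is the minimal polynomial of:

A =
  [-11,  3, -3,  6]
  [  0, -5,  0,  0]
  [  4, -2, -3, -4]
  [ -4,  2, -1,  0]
x^3 + 14*x^2 + 65*x + 100

The characteristic polynomial is χ_A(x) = (x + 4)*(x + 5)^3, so the eigenvalues are known. The minimal polynomial is
  m_A(x) = Π_λ (x − λ)^{k_λ}
where k_λ is the size of the *largest* Jordan block for λ (equivalently, the smallest k with (A − λI)^k v = 0 for every generalised eigenvector v of λ).

  λ = -5: largest Jordan block has size 2, contributing (x + 5)^2
  λ = -4: largest Jordan block has size 1, contributing (x + 4)

So m_A(x) = (x + 4)*(x + 5)^2 = x^3 + 14*x^2 + 65*x + 100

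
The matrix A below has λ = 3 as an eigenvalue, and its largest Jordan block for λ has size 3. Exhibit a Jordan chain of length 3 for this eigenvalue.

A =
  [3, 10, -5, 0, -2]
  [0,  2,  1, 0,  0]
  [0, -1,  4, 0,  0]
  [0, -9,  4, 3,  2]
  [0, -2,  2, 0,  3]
A Jordan chain for λ = 3 of length 3:
v_1 = (-1, 0, 0, 1, 0)ᵀ
v_2 = (10, -1, -1, -9, -2)ᵀ
v_3 = (0, 1, 0, 0, 0)ᵀ

Let N = A − (3)·I. We want v_3 with N^3 v_3 = 0 but N^2 v_3 ≠ 0; then v_{j-1} := N · v_j for j = 3, …, 2.

Pick v_3 = (0, 1, 0, 0, 0)ᵀ.
Then v_2 = N · v_3 = (10, -1, -1, -9, -2)ᵀ.
Then v_1 = N · v_2 = (-1, 0, 0, 1, 0)ᵀ.

Sanity check: (A − (3)·I) v_1 = (0, 0, 0, 0, 0)ᵀ = 0. ✓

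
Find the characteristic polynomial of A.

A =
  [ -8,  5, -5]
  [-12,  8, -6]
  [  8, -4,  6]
x^3 - 6*x^2 + 12*x - 8

Expanding det(x·I − A) (e.g. by cofactor expansion or by noting that A is similar to its Jordan form J, which has the same characteristic polynomial as A) gives
  χ_A(x) = x^3 - 6*x^2 + 12*x - 8
which factors as (x - 2)^3. The eigenvalues (with algebraic multiplicities) are λ = 2 with multiplicity 3.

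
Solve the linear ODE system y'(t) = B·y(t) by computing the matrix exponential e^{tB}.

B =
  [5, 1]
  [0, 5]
e^{tB} =
  [exp(5*t), t*exp(5*t)]
  [0, exp(5*t)]

Strategy: write B = P · J · P⁻¹ where J is a Jordan canonical form, so e^{tB} = P · e^{tJ} · P⁻¹, and e^{tJ} can be computed block-by-block.

B has Jordan form
J =
  [5, 1]
  [0, 5]
(up to reordering of blocks).

Per-block formulas:
  For a 2×2 Jordan block J_2(5): exp(t · J_2(5)) = e^(5t)·(I + t·N), where N is the 2×2 nilpotent shift.

After assembling e^{tJ} and conjugating by P, we get:

e^{tB} =
  [exp(5*t), t*exp(5*t)]
  [0, exp(5*t)]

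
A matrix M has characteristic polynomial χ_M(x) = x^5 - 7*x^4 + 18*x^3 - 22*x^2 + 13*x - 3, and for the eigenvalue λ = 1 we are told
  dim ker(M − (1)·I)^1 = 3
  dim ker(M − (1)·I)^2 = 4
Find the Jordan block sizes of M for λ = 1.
Block sizes for λ = 1: [2, 1, 1]

From the dimensions of kernels of powers, the number of Jordan blocks of size at least j is d_j − d_{j−1} where d_j = dim ker(N^j) (with d_0 = 0). Computing the differences gives [3, 1].
The number of blocks of size exactly k is (#blocks of size ≥ k) − (#blocks of size ≥ k + 1), so the partition is: 2 block(s) of size 1, 1 block(s) of size 2.
In nonincreasing order the block sizes are [2, 1, 1].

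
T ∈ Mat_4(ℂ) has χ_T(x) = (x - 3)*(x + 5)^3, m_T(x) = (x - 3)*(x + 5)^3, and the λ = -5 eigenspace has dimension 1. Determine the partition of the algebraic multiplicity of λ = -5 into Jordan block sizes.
Block sizes for λ = -5: [3]

Step 1 — from the characteristic polynomial, algebraic multiplicity of λ = -5 is 3. From dim ker(T − (-5)·I) = 1, there are exactly 1 Jordan blocks for λ = -5.
Step 2 — from the minimal polynomial, the factor (x + 5)^3 tells us the largest block for λ = -5 has size 3.
Step 3 — with total size 3, 1 blocks, and largest block 3, the block sizes (in nonincreasing order) are [3].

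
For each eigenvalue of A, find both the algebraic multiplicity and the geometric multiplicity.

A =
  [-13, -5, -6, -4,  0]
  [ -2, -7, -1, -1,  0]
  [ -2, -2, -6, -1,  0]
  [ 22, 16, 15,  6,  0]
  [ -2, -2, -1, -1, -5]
λ = -5: alg = 5, geom = 3

Step 1 — factor the characteristic polynomial to read off the algebraic multiplicities:
  χ_A(x) = (x + 5)^5

Step 2 — compute geometric multiplicities via the rank-nullity identity g(λ) = n − rank(A − λI):
  rank(A − (-5)·I) = 2, so dim ker(A − (-5)·I) = n − 2 = 3

Summary:
  λ = -5: algebraic multiplicity = 5, geometric multiplicity = 3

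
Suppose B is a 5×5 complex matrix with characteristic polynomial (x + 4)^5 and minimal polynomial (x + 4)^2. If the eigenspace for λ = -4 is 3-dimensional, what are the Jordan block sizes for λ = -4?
Block sizes for λ = -4: [2, 2, 1]

Step 1 — from the characteristic polynomial, algebraic multiplicity of λ = -4 is 5. From dim ker(B − (-4)·I) = 3, there are exactly 3 Jordan blocks for λ = -4.
Step 2 — from the minimal polynomial, the factor (x + 4)^2 tells us the largest block for λ = -4 has size 2.
Step 3 — with total size 5, 3 blocks, and largest block 2, the block sizes (in nonincreasing order) are [2, 2, 1].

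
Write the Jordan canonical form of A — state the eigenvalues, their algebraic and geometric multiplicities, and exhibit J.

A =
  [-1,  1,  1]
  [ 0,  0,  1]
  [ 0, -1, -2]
J_2(-1) ⊕ J_1(-1)

The characteristic polynomial is
  det(x·I − A) = x^3 + 3*x^2 + 3*x + 1 = (x + 1)^3

Eigenvalues and multiplicities (the geometric multiplicity of λ is n − rank(A − λI), which equals the number of Jordan blocks for λ):
  λ = -1: algebraic multiplicity = 3, geometric multiplicity = 2

Determining the block sizes for each eigenvalue:
  λ = -1: 2 blocks summing to 3 forces exactly one block of size 2 and the rest size 1 → block sizes [2, 1]

Assembling the blocks gives a Jordan form
J =
  [-1,  1,  0]
  [ 0, -1,  0]
  [ 0,  0, -1]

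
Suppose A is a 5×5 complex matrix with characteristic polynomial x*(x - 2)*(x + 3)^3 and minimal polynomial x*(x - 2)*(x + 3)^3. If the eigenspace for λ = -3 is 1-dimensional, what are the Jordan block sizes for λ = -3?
Block sizes for λ = -3: [3]

Step 1 — from the characteristic polynomial, algebraic multiplicity of λ = -3 is 3. From dim ker(A − (-3)·I) = 1, there are exactly 1 Jordan blocks for λ = -3.
Step 2 — from the minimal polynomial, the factor (x + 3)^3 tells us the largest block for λ = -3 has size 3.
Step 3 — with total size 3, 1 blocks, and largest block 3, the block sizes (in nonincreasing order) are [3].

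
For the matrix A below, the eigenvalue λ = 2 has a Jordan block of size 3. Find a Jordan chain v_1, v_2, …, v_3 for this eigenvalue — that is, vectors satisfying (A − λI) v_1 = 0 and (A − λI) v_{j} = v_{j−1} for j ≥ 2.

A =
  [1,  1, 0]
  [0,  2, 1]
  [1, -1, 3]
A Jordan chain for λ = 2 of length 3:
v_1 = (1, 1, 0)ᵀ
v_2 = (-1, 0, 1)ᵀ
v_3 = (1, 0, 0)ᵀ

Let N = A − (2)·I. We want v_3 with N^3 v_3 = 0 but N^2 v_3 ≠ 0; then v_{j-1} := N · v_j for j = 3, …, 2.

Pick v_3 = (1, 0, 0)ᵀ.
Then v_2 = N · v_3 = (-1, 0, 1)ᵀ.
Then v_1 = N · v_2 = (1, 1, 0)ᵀ.

Sanity check: (A − (2)·I) v_1 = (0, 0, 0)ᵀ = 0. ✓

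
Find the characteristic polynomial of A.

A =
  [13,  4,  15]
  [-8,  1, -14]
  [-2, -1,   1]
x^3 - 15*x^2 + 75*x - 125

Expanding det(x·I − A) (e.g. by cofactor expansion or by noting that A is similar to its Jordan form J, which has the same characteristic polynomial as A) gives
  χ_A(x) = x^3 - 15*x^2 + 75*x - 125
which factors as (x - 5)^3. The eigenvalues (with algebraic multiplicities) are λ = 5 with multiplicity 3.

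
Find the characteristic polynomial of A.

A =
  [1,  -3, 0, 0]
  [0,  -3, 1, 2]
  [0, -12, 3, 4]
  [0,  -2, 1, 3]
x^4 - 4*x^3 + 6*x^2 - 4*x + 1

Expanding det(x·I − A) (e.g. by cofactor expansion or by noting that A is similar to its Jordan form J, which has the same characteristic polynomial as A) gives
  χ_A(x) = x^4 - 4*x^3 + 6*x^2 - 4*x + 1
which factors as (x - 1)^4. The eigenvalues (with algebraic multiplicities) are λ = 1 with multiplicity 4.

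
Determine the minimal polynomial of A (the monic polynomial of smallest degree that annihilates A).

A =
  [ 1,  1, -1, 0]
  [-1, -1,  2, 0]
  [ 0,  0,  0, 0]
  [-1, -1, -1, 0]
x^3

The characteristic polynomial is χ_A(x) = x^4, so the eigenvalues are known. The minimal polynomial is
  m_A(x) = Π_λ (x − λ)^{k_λ}
where k_λ is the size of the *largest* Jordan block for λ (equivalently, the smallest k with (A − λI)^k v = 0 for every generalised eigenvector v of λ).

  λ = 0: largest Jordan block has size 3, contributing (x − 0)^3

So m_A(x) = x^3 = x^3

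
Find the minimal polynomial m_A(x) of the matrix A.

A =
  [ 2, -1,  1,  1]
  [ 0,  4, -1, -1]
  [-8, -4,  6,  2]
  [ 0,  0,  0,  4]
x^3 - 12*x^2 + 48*x - 64

The characteristic polynomial is χ_A(x) = (x - 4)^4, so the eigenvalues are known. The minimal polynomial is
  m_A(x) = Π_λ (x − λ)^{k_λ}
where k_λ is the size of the *largest* Jordan block for λ (equivalently, the smallest k with (A − λI)^k v = 0 for every generalised eigenvector v of λ).

  λ = 4: largest Jordan block has size 3, contributing (x − 4)^3

So m_A(x) = (x - 4)^3 = x^3 - 12*x^2 + 48*x - 64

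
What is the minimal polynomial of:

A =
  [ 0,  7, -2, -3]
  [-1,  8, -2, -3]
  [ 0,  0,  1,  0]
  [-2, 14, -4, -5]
x^2 - 2*x + 1

The characteristic polynomial is χ_A(x) = (x - 1)^4, so the eigenvalues are known. The minimal polynomial is
  m_A(x) = Π_λ (x − λ)^{k_λ}
where k_λ is the size of the *largest* Jordan block for λ (equivalently, the smallest k with (A − λI)^k v = 0 for every generalised eigenvector v of λ).

  λ = 1: largest Jordan block has size 2, contributing (x − 1)^2

So m_A(x) = (x - 1)^2 = x^2 - 2*x + 1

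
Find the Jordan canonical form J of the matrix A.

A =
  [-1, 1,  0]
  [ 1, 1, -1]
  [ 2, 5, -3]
J_3(-1)

The characteristic polynomial is
  det(x·I − A) = x^3 + 3*x^2 + 3*x + 1 = (x + 1)^3

Eigenvalues and multiplicities (the geometric multiplicity of λ is n − rank(A − λI), which equals the number of Jordan blocks for λ):
  λ = -1: algebraic multiplicity = 3, geometric multiplicity = 1

Determining the block sizes for each eigenvalue:
  λ = -1: one block (gm = 1), so the single block has size am = 3 → block sizes [3]

Assembling the blocks gives a Jordan form
J =
  [-1,  1,  0]
  [ 0, -1,  1]
  [ 0,  0, -1]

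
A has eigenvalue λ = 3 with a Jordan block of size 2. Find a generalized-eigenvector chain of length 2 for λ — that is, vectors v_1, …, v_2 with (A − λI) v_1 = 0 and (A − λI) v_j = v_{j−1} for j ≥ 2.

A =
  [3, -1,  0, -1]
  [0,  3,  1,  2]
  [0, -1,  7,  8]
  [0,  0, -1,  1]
A Jordan chain for λ = 3 of length 2:
v_1 = (1, 0, 0, 0)ᵀ
v_2 = (0, 0, 2, -1)ᵀ

Let N = A − (3)·I. We want v_2 with N^2 v_2 = 0 but N^1 v_2 ≠ 0; then v_{j-1} := N · v_j for j = 2, …, 2.

Pick v_2 = (0, 0, 2, -1)ᵀ.
Then v_1 = N · v_2 = (1, 0, 0, 0)ᵀ.

Sanity check: (A − (3)·I) v_1 = (0, 0, 0, 0)ᵀ = 0. ✓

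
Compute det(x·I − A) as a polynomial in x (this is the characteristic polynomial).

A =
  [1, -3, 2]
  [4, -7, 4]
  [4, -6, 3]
x^3 + 3*x^2 + 3*x + 1

Expanding det(x·I − A) (e.g. by cofactor expansion or by noting that A is similar to its Jordan form J, which has the same characteristic polynomial as A) gives
  χ_A(x) = x^3 + 3*x^2 + 3*x + 1
which factors as (x + 1)^3. The eigenvalues (with algebraic multiplicities) are λ = -1 with multiplicity 3.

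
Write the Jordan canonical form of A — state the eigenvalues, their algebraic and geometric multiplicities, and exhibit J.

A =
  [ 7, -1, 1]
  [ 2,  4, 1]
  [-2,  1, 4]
J_2(5) ⊕ J_1(5)

The characteristic polynomial is
  det(x·I − A) = x^3 - 15*x^2 + 75*x - 125 = (x - 5)^3

Eigenvalues and multiplicities (the geometric multiplicity of λ is n − rank(A − λI), which equals the number of Jordan blocks for λ):
  λ = 5: algebraic multiplicity = 3, geometric multiplicity = 2

Determining the block sizes for each eigenvalue:
  λ = 5: 2 blocks summing to 3 forces exactly one block of size 2 and the rest size 1 → block sizes [2, 1]

Assembling the blocks gives a Jordan form
J =
  [5, 1, 0]
  [0, 5, 0]
  [0, 0, 5]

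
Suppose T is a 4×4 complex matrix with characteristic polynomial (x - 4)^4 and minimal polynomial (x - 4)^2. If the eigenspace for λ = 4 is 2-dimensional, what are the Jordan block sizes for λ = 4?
Block sizes for λ = 4: [2, 2]

Step 1 — from the characteristic polynomial, algebraic multiplicity of λ = 4 is 4. From dim ker(T − (4)·I) = 2, there are exactly 2 Jordan blocks for λ = 4.
Step 2 — from the minimal polynomial, the factor (x − 4)^2 tells us the largest block for λ = 4 has size 2.
Step 3 — with total size 4, 2 blocks, and largest block 2, the block sizes (in nonincreasing order) are [2, 2].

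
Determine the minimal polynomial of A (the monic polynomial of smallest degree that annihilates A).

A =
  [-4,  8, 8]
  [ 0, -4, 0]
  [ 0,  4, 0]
x^2 + 4*x

The characteristic polynomial is χ_A(x) = x*(x + 4)^2, so the eigenvalues are known. The minimal polynomial is
  m_A(x) = Π_λ (x − λ)^{k_λ}
where k_λ is the size of the *largest* Jordan block for λ (equivalently, the smallest k with (A − λI)^k v = 0 for every generalised eigenvector v of λ).

  λ = -4: largest Jordan block has size 1, contributing (x + 4)
  λ = 0: largest Jordan block has size 1, contributing (x − 0)

So m_A(x) = x*(x + 4) = x^2 + 4*x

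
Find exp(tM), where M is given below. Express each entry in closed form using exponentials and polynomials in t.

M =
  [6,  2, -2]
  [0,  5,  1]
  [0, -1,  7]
e^{tM} =
  [exp(6*t), 2*t*exp(6*t), -2*t*exp(6*t)]
  [0, -t*exp(6*t) + exp(6*t), t*exp(6*t)]
  [0, -t*exp(6*t), t*exp(6*t) + exp(6*t)]

Strategy: write M = P · J · P⁻¹ where J is a Jordan canonical form, so e^{tM} = P · e^{tJ} · P⁻¹, and e^{tJ} can be computed block-by-block.

M has Jordan form
J =
  [6, 1, 0]
  [0, 6, 0]
  [0, 0, 6]
(up to reordering of blocks).

Per-block formulas:
  For a 2×2 Jordan block J_2(6): exp(t · J_2(6)) = e^(6t)·(I + t·N), where N is the 2×2 nilpotent shift.
  For a 1×1 block at λ = 6: exp(t · [6]) = [e^(6t)].

After assembling e^{tJ} and conjugating by P, we get:

e^{tM} =
  [exp(6*t), 2*t*exp(6*t), -2*t*exp(6*t)]
  [0, -t*exp(6*t) + exp(6*t), t*exp(6*t)]
  [0, -t*exp(6*t), t*exp(6*t) + exp(6*t)]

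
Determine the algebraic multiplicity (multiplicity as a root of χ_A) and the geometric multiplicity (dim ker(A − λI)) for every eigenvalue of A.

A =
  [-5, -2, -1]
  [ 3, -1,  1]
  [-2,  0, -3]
λ = -3: alg = 3, geom = 1

Step 1 — factor the characteristic polynomial to read off the algebraic multiplicities:
  χ_A(x) = (x + 3)^3

Step 2 — compute geometric multiplicities via the rank-nullity identity g(λ) = n − rank(A − λI):
  rank(A − (-3)·I) = 2, so dim ker(A − (-3)·I) = n − 2 = 1

Summary:
  λ = -3: algebraic multiplicity = 3, geometric multiplicity = 1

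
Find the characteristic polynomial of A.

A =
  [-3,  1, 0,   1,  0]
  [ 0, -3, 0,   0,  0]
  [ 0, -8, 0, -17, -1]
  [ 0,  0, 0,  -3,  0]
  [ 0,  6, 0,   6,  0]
x^5 + 9*x^4 + 27*x^3 + 27*x^2

Expanding det(x·I − A) (e.g. by cofactor expansion or by noting that A is similar to its Jordan form J, which has the same characteristic polynomial as A) gives
  χ_A(x) = x^5 + 9*x^4 + 27*x^3 + 27*x^2
which factors as x^2*(x + 3)^3. The eigenvalues (with algebraic multiplicities) are λ = -3 with multiplicity 3, λ = 0 with multiplicity 2.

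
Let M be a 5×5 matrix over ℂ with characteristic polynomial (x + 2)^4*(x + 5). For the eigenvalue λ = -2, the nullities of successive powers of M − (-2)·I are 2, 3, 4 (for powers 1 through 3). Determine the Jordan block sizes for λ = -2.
Block sizes for λ = -2: [3, 1]

From the dimensions of kernels of powers, the number of Jordan blocks of size at least j is d_j − d_{j−1} where d_j = dim ker(N^j) (with d_0 = 0). Computing the differences gives [2, 1, 1].
The number of blocks of size exactly k is (#blocks of size ≥ k) − (#blocks of size ≥ k + 1), so the partition is: 1 block(s) of size 1, 1 block(s) of size 3.
In nonincreasing order the block sizes are [3, 1].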